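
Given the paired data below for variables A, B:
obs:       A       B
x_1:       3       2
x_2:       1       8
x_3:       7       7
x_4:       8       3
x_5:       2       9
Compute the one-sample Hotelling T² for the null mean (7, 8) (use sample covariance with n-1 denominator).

Step 1 — sample mean vector:
  mean(A) = (3 + 1 + 7 + 8 + 2) / 5 = 21/5 = 4.2
  mean(B) = (2 + 8 + 7 + 3 + 9) / 5 = 29/5 = 5.8
  x̄ = (4.2, 5.8),  deviation x̄ - mu_0 = (4.2, 5.8) - (7, 8) = (-2.8, -2.2).

Step 2 — sample covariance matrix, S[i,j] = (1/(n-1)) · Σ_k (x_{k,i} - mean_i) · (x_{k,j} - mean_j), divisor n-1 = 4:
  S[A,A] = ((-1.2)·(-1.2) + (-3.2)·(-3.2) + (2.8)·(2.8) + (3.8)·(3.8) + (-2.2)·(-2.2)) / 4 = 38.8/4 = 9.7
  S[A,B] = ((-1.2)·(-3.8) + (-3.2)·(2.2) + (2.8)·(1.2) + (3.8)·(-2.8) + (-2.2)·(3.2)) / 4 = -16.8/4 = -4.2
  S[B,B] = ((-3.8)·(-3.8) + (2.2)·(2.2) + (1.2)·(1.2) + (-2.8)·(-2.8) + (3.2)·(3.2)) / 4 = 38.8/4 = 9.7
  S = [[9.7, -4.2],
 [-4.2, 9.7]].

Step 3 — invert S. det(S) = 9.7·9.7 - (-4.2)² = 76.45.
  S^{-1} = (1/det) · [[d, -b], [-b, a]] = [[0.1269, 0.0549],
 [0.0549, 0.1269]].

Step 4 — quadratic form (x̄ - mu_0)^T · S^{-1} · (x̄ - mu_0):
  S^{-1} · (x̄ - mu_0) = (-0.4761, -0.433),
  (x̄ - mu_0)^T · [...] = (-2.8)·(-0.4761) + (-2.2)·(-0.433) = 2.2857.

Step 5 — scale by n: T² = 5 · 2.2857 = 11.4284.

T² ≈ 11.4284


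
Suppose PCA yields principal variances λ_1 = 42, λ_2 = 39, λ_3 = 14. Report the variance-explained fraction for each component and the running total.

Step 1 — total variance = trace(Sigma) = Σ λ_i = 42 + 39 + 14 = 95.

Step 2 — fraction explained by component i = λ_i / Σ λ:
  PC1: 42/95 = 0.4421
  PC2: 39/95 = 0.4105
  PC3: 14/95 = 0.1474

Step 3 — cumulative fraction after k components = (λ_1 + ... + λ_k) / Σ λ:
  k = 1: 42/95 = 0.4421
  k = 2: (42 + 39)/95 = 81/95 = 0.8526
  k = 3: (42 + 39 + 14)/95 = 95/95 = 1

Summary (fraction, with percent):

explained: PC1 0.4421 (44.21%), PC2 0.4105 (41.05%), PC3 0.1474 (14.74%);  cumulative: 0.4421, 0.8526, 1


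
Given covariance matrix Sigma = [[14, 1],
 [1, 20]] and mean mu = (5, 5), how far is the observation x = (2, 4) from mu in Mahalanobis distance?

Step 1 — centre the observation: (x - mu) = (-3, -1).

Step 2 — invert Sigma. det(Sigma) = 14·20 - (1)² = 279.
  Sigma^{-1} = (1/det) · [[d, -b], [-b, a]] = [[0.0717, -0.0036],
 [-0.0036, 0.0502]].

Step 3 — form the quadratic (x - mu)^T · Sigma^{-1} · (x - mu):
  Sigma^{-1} · (x - mu) = (-0.2115, -0.0394).
  (x - mu)^T · [Sigma^{-1} · (x - mu)] = (-3)·(-0.2115) + (-1)·(-0.0394) = 0.6738.

Step 4 — take square root: d = √(0.6738) ≈ 0.8209.

d(x, mu) = √(0.6738) ≈ 0.8209


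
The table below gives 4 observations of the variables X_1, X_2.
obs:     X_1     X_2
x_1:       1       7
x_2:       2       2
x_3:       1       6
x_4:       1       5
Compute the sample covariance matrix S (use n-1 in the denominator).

Step 1 — column means:
  mean(X_1) = (1 + 2 + 1 + 1) / 4 = 5/4 = 1.25
  mean(X_2) = (7 + 2 + 6 + 5) / 4 = 20/4 = 5

Step 2 — sample covariance S[i,j] = (1/(n-1)) · Σ_k (x_{k,i} - mean_i) · (x_{k,j} - mean_j), with n-1 = 3.
  S[X_1,X_1] = ((-0.25)·(-0.25) + (0.75)·(0.75) + (-0.25)·(-0.25) + (-0.25)·(-0.25)) / 3 = 0.75/3 = 0.25
  S[X_1,X_2] = ((-0.25)·(2) + (0.75)·(-3) + (-0.25)·(1) + (-0.25)·(0)) / 3 = -3/3 = -1
  S[X_2,X_2] = ((2)·(2) + (-3)·(-3) + (1)·(1) + (0)·(0)) / 3 = 14/3 = 4.6667

S is symmetric (S[j,i] = S[i,j]). Assembling:

S = [[0.25, -1],
 [-1, 4.6667]]


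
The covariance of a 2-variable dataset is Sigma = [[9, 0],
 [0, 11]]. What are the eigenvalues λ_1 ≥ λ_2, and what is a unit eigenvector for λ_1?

Step 1 — characteristic polynomial of 2×2 Sigma:
  det(Sigma - λI) = λ² - trace · λ + det = 0.
  trace = 9 + 11 = 20, det = 9·11 - (0)² = 99.
Step 2 — discriminant:
  Δ = trace² - 4·det = 400 - 396 = 4.
Step 3 — eigenvalues:
  λ = (trace ± √Δ)/2 = (20 ± 2)/2,
  λ_1 = 11,  λ_2 = 9.

Step 4 — unit eigenvector for λ_1: Sigma is diagonal, so its eigenvectors are the coordinate axes. λ_1 = 11 is the diagonal entry on the second coordinate axis, hence
  v_1 = (0, 1) (||v_1|| = 1).

λ_1 = 11,  λ_2 = 9;  v_1 ≈ (0, 1)


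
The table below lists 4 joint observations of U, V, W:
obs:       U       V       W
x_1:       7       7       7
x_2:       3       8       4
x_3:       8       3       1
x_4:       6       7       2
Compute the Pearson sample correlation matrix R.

Step 1 — column means:
  mean(U) = (7 + 3 + 8 + 6) / 4 = 24/4 = 6
  mean(V) = (7 + 8 + 3 + 7) / 4 = 25/4 = 6.25
  mean(W) = (7 + 4 + 1 + 2) / 4 = 14/4 = 3.5

Step 2 — sample variances and covariances s[i,j] = (1/(n-1)) · Σ_k (x_{k,i} - mean_i) · (x_{k,j} - mean_j), with n-1 = 3:
  s[U,U] = ((1)·(1) + (-3)·(-3) + (2)·(2) + (0)·(0)) / 3 = 14/3 = 4.6667
  s[U,V] = ((1)·(0.75) + (-3)·(1.75) + (2)·(-3.25) + (0)·(0.75)) / 3 = -11/3 = -3.6667
  s[U,W] = ((1)·(3.5) + (-3)·(0.5) + (2)·(-2.5) + (0)·(-1.5)) / 3 = -3/3 = -1
  s[V,V] = ((0.75)·(0.75) + (1.75)·(1.75) + (-3.25)·(-3.25) + (0.75)·(0.75)) / 3 = 14.75/3 = 4.9167
  s[V,W] = ((0.75)·(3.5) + (1.75)·(0.5) + (-3.25)·(-2.5) + (0.75)·(-1.5)) / 3 = 10.5/3 = 3.5
  s[W,W] = ((3.5)·(3.5) + (0.5)·(0.5) + (-2.5)·(-2.5) + (-1.5)·(-1.5)) / 3 = 21/3 = 7
  Sample standard deviations s_i = √(s[i,i]):
  s(U) = √(4.6667) = 2.1602
  s(V) = √(4.9167) = 2.2174
  s(W) = √(7) = 2.6458

Step 3 — r_{ij} = s_{ij} / (s_i · s_j):
  r[U,U] = 1 (diagonal).
  r[U,V] = -3.6667 / (2.1602 · 2.2174) = -3.6667 / 4.79 = -0.7655
  r[U,W] = -1 / (2.1602 · 2.6458) = -1 / 5.7155 = -0.175
  r[V,V] = 1 (diagonal).
  r[V,W] = 3.5 / (2.2174 · 2.6458) = 3.5 / 5.8666 = 0.5966
  r[W,W] = 1 (diagonal).

R is symmetric with unit diagonal. Assembling:

R = [[1, -0.7655, -0.175],
 [-0.7655, 1, 0.5966],
 [-0.175, 0.5966, 1]]


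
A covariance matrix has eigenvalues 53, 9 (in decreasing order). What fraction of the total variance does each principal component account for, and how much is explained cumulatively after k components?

Step 1 — total variance = trace(Sigma) = Σ λ_i = 53 + 9 = 62.

Step 2 — fraction explained by component i = λ_i / Σ λ:
  PC1: 53/62 = 0.8548
  PC2: 9/62 = 0.1452

Step 3 — cumulative fraction after k components = (λ_1 + ... + λ_k) / Σ λ:
  k = 1: 53/62 = 0.8548
  k = 2: (53 + 9)/62 = 62/62 = 1

Summary (fraction, with percent):

explained: PC1 0.8548 (85.48%), PC2 0.1452 (14.52%);  cumulative: 0.8548, 1


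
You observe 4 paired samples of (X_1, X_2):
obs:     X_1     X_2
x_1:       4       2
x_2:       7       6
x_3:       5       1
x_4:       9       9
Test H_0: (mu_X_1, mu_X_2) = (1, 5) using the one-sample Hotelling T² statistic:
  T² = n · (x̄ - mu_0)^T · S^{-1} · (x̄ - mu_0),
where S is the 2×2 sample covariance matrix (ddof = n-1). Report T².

Step 1 — sample mean vector:
  mean(X_1) = (4 + 7 + 5 + 9) / 4 = 25/4 = 6.25
  mean(X_2) = (2 + 6 + 1 + 9) / 4 = 18/4 = 4.5
  x̄ = (6.25, 4.5),  deviation x̄ - mu_0 = (6.25, 4.5) - (1, 5) = (5.25, -0.5).

Step 2 — sample covariance matrix, S[i,j] = (1/(n-1)) · Σ_k (x_{k,i} - mean_i) · (x_{k,j} - mean_j), divisor n-1 = 3:
  S[X_1,X_1] = ((-2.25)·(-2.25) + (0.75)·(0.75) + (-1.25)·(-1.25) + (2.75)·(2.75)) / 3 = 14.75/3 = 4.9167
  S[X_1,X_2] = ((-2.25)·(-2.5) + (0.75)·(1.5) + (-1.25)·(-3.5) + (2.75)·(4.5)) / 3 = 23.5/3 = 7.8333
  S[X_2,X_2] = ((-2.5)·(-2.5) + (1.5)·(1.5) + (-3.5)·(-3.5) + (4.5)·(4.5)) / 3 = 41/3 = 13.6667
  S = [[4.9167, 7.8333],
 [7.8333, 13.6667]].

Step 3 — invert S. det(S) = 4.9167·13.6667 - (7.8333)² = 5.8333.
  S^{-1} = (1/det) · [[d, -b], [-b, a]] = [[2.3429, -1.3429],
 [-1.3429, 0.8429]].

Step 4 — quadratic form (x̄ - mu_0)^T · S^{-1} · (x̄ - mu_0):
  S^{-1} · (x̄ - mu_0) = (12.9714, -7.4714),
  (x̄ - mu_0)^T · [...] = (5.25)·(12.9714) + (-0.5)·(-7.4714) = 71.8357.

Step 5 — scale by n: T² = 4 · 71.8357 = 287.3429.

T² ≈ 287.3429


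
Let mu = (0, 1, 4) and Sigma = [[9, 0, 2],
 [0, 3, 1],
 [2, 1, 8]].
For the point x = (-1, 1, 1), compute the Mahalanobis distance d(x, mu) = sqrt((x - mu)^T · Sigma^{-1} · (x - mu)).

Step 1 — centre the observation: (x - mu) = (-1, 0, -3).

Step 2 — invert Sigma (cofactor / det for 3×3, or solve directly):
  Sigma^{-1} = [[0.1179, 0.0103, -0.0308],
 [0.0103, 0.3487, -0.0462],
 [-0.0308, -0.0462, 0.1385]].

Step 3 — form the quadratic (x - mu)^T · Sigma^{-1} · (x - mu):
  Sigma^{-1} · (x - mu) = (-0.0256, 0.1282, -0.3846).
  (x - mu)^T · [Sigma^{-1} · (x - mu)] = (-1)·(-0.0256) + (0)·(0.1282) + (-3)·(-0.3846) = 1.1795.

Step 4 — take square root: d = √(1.1795) ≈ 1.086.

d(x, mu) = √(1.1795) ≈ 1.086


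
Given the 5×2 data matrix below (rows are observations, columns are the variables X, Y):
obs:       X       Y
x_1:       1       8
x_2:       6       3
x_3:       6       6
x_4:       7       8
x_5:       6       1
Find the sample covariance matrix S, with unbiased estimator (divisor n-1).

Step 1 — column means:
  mean(X) = (1 + 6 + 6 + 7 + 6) / 5 = 26/5 = 5.2
  mean(Y) = (8 + 3 + 6 + 8 + 1) / 5 = 26/5 = 5.2

Step 2 — sample covariance S[i,j] = (1/(n-1)) · Σ_k (x_{k,i} - mean_i) · (x_{k,j} - mean_j), with n-1 = 4.
  S[X,X] = ((-4.2)·(-4.2) + (0.8)·(0.8) + (0.8)·(0.8) + (1.8)·(1.8) + (0.8)·(0.8)) / 4 = 22.8/4 = 5.7
  S[X,Y] = ((-4.2)·(2.8) + (0.8)·(-2.2) + (0.8)·(0.8) + (1.8)·(2.8) + (0.8)·(-4.2)) / 4 = -11.2/4 = -2.8
  S[Y,Y] = ((2.8)·(2.8) + (-2.2)·(-2.2) + (0.8)·(0.8) + (2.8)·(2.8) + (-4.2)·(-4.2)) / 4 = 38.8/4 = 9.7

S is symmetric (S[j,i] = S[i,j]). Assembling:

S = [[5.7, -2.8],
 [-2.8, 9.7]]


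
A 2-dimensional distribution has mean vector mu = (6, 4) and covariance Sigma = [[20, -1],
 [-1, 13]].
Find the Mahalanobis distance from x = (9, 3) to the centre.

Step 1 — centre the observation: (x - mu) = (3, -1).

Step 2 — invert Sigma. det(Sigma) = 20·13 - (-1)² = 259.
  Sigma^{-1} = (1/det) · [[d, -b], [-b, a]] = [[0.0502, 0.0039],
 [0.0039, 0.0772]].

Step 3 — form the quadratic (x - mu)^T · Sigma^{-1} · (x - mu):
  Sigma^{-1} · (x - mu) = (0.1467, -0.0656).
  (x - mu)^T · [Sigma^{-1} · (x - mu)] = (3)·(0.1467) + (-1)·(-0.0656) = 0.5058.

Step 4 — take square root: d = √(0.5058) ≈ 0.7112.

d(x, mu) = √(0.5058) ≈ 0.7112


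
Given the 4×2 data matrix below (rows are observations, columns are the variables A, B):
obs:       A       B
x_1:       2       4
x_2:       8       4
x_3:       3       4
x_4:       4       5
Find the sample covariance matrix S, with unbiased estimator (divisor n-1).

Step 1 — column means:
  mean(A) = (2 + 8 + 3 + 4) / 4 = 17/4 = 4.25
  mean(B) = (4 + 4 + 4 + 5) / 4 = 17/4 = 4.25

Step 2 — sample covariance S[i,j] = (1/(n-1)) · Σ_k (x_{k,i} - mean_i) · (x_{k,j} - mean_j), with n-1 = 3.
  S[A,A] = ((-2.25)·(-2.25) + (3.75)·(3.75) + (-1.25)·(-1.25) + (-0.25)·(-0.25)) / 3 = 20.75/3 = 6.9167
  S[A,B] = ((-2.25)·(-0.25) + (3.75)·(-0.25) + (-1.25)·(-0.25) + (-0.25)·(0.75)) / 3 = -0.25/3 = -0.0833
  S[B,B] = ((-0.25)·(-0.25) + (-0.25)·(-0.25) + (-0.25)·(-0.25) + (0.75)·(0.75)) / 3 = 0.75/3 = 0.25

S is symmetric (S[j,i] = S[i,j]). Assembling:

S = [[6.9167, -0.0833],
 [-0.0833, 0.25]]


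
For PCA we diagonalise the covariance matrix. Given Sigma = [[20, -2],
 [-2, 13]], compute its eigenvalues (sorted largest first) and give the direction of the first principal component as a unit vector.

Step 1 — characteristic polynomial of 2×2 Sigma:
  det(Sigma - λI) = λ² - trace · λ + det = 0.
  trace = 20 + 13 = 33, det = 20·13 - (-2)² = 256.
Step 2 — discriminant:
  Δ = trace² - 4·det = 1089 - 1024 = 65.
Step 3 — eigenvalues:
  λ = (trace ± √Δ)/2 = (33 ± 8.0623)/2,
  λ_1 = 20.5311,  λ_2 = 12.4689.

Step 4 — unit eigenvector for λ_1: solve (Sigma - λ_1 I)v = 0. First row:
  (20 - 20.5311)·v_x + (-2)·v_y = 0, i.e. (-0.5311)·v_x + (-2)·v_y = 0,
  so v ∝ (b, λ_1 - a) = (-2, 0.5311); multiply by -1 so the first entry is positive: u = (2, -0.5311).
  ||u|| = √((2)² + (-0.5311)²) = √(4.2821) ≈ 2.0693,
  v_1 = u/||u|| ≈ (0.9665, -0.2567) (||v_1|| = 1).

λ_1 = 20.5311,  λ_2 = 12.4689;  v_1 ≈ (0.9665, -0.2567)


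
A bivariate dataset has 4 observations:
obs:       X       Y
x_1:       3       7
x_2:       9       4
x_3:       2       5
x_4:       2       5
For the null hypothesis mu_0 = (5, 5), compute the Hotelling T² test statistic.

Step 1 — sample mean vector:
  mean(X) = (3 + 9 + 2 + 2) / 4 = 16/4 = 4
  mean(Y) = (7 + 4 + 5 + 5) / 4 = 21/4 = 5.25
  x̄ = (4, 5.25),  deviation x̄ - mu_0 = (4, 5.25) - (5, 5) = (-1, 0.25).

Step 2 — sample covariance matrix, S[i,j] = (1/(n-1)) · Σ_k (x_{k,i} - mean_i) · (x_{k,j} - mean_j), divisor n-1 = 3:
  S[X,X] = ((-1)·(-1) + (5)·(5) + (-2)·(-2) + (-2)·(-2)) / 3 = 34/3 = 11.3333
  S[X,Y] = ((-1)·(1.75) + (5)·(-1.25) + (-2)·(-0.25) + (-2)·(-0.25)) / 3 = -7/3 = -2.3333
  S[Y,Y] = ((1.75)·(1.75) + (-1.25)·(-1.25) + (-0.25)·(-0.25) + (-0.25)·(-0.25)) / 3 = 4.75/3 = 1.5833
  S = [[11.3333, -2.3333],
 [-2.3333, 1.5833]].

Step 3 — invert S. det(S) = 11.3333·1.5833 - (-2.3333)² = 12.5.
  S^{-1} = (1/det) · [[d, -b], [-b, a]] = [[0.1267, 0.1867],
 [0.1867, 0.9067]].

Step 4 — quadratic form (x̄ - mu_0)^T · S^{-1} · (x̄ - mu_0):
  S^{-1} · (x̄ - mu_0) = (-0.08, 0.04),
  (x̄ - mu_0)^T · [...] = (-1)·(-0.08) + (0.25)·(0.04) = 0.09.

Step 5 — scale by n: T² = 4 · 0.09 = 0.36.

T² ≈ 0.36


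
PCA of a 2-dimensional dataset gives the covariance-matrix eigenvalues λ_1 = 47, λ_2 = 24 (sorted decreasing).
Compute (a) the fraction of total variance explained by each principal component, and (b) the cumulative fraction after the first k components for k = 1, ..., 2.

Step 1 — total variance = trace(Sigma) = Σ λ_i = 47 + 24 = 71.

Step 2 — fraction explained by component i = λ_i / Σ λ:
  PC1: 47/71 = 0.662
  PC2: 24/71 = 0.338

Step 3 — cumulative fraction after k components = (λ_1 + ... + λ_k) / Σ λ:
  k = 1: 47/71 = 0.662
  k = 2: (47 + 24)/71 = 71/71 = 1

Summary (fraction, with percent):

explained: PC1 0.662 (66.2%), PC2 0.338 (33.8%);  cumulative: 0.662, 1


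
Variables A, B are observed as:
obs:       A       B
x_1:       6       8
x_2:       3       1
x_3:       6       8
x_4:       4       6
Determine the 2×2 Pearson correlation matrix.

Step 1 — column means:
  mean(A) = (6 + 3 + 6 + 4) / 4 = 19/4 = 4.75
  mean(B) = (8 + 1 + 8 + 6) / 4 = 23/4 = 5.75

Step 2 — sample variances and covariances s[i,j] = (1/(n-1)) · Σ_k (x_{k,i} - mean_i) · (x_{k,j} - mean_j), with n-1 = 3:
  s[A,A] = ((1.25)·(1.25) + (-1.75)·(-1.75) + (1.25)·(1.25) + (-0.75)·(-0.75)) / 3 = 6.75/3 = 2.25
  s[A,B] = ((1.25)·(2.25) + (-1.75)·(-4.75) + (1.25)·(2.25) + (-0.75)·(0.25)) / 3 = 13.75/3 = 4.5833
  s[B,B] = ((2.25)·(2.25) + (-4.75)·(-4.75) + (2.25)·(2.25) + (0.25)·(0.25)) / 3 = 32.75/3 = 10.9167
  Sample standard deviations s_i = √(s[i,i]):
  s(A) = √(2.25) = 1.5
  s(B) = √(10.9167) = 3.304

Step 3 — r_{ij} = s_{ij} / (s_i · s_j):
  r[A,A] = 1 (diagonal).
  r[A,B] = 4.5833 / (1.5 · 3.304) = 4.5833 / 4.9561 = 0.9248
  r[B,B] = 1 (diagonal).

R is symmetric with unit diagonal. Assembling:

R = [[1, 0.9248],
 [0.9248, 1]]


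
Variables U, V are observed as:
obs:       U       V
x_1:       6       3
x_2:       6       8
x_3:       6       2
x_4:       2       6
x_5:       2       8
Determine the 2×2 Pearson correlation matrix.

Step 1 — column means:
  mean(U) = (6 + 6 + 6 + 2 + 2) / 5 = 22/5 = 4.4
  mean(V) = (3 + 8 + 2 + 6 + 8) / 5 = 27/5 = 5.4

Step 2 — sample variances and covariances s[i,j] = (1/(n-1)) · Σ_k (x_{k,i} - mean_i) · (x_{k,j} - mean_j), with n-1 = 4:
  s[U,U] = ((1.6)·(1.6) + (1.6)·(1.6) + (1.6)·(1.6) + (-2.4)·(-2.4) + (-2.4)·(-2.4)) / 4 = 19.2/4 = 4.8
  s[U,V] = ((1.6)·(-2.4) + (1.6)·(2.6) + (1.6)·(-3.4) + (-2.4)·(0.6) + (-2.4)·(2.6)) / 4 = -12.8/4 = -3.2
  s[V,V] = ((-2.4)·(-2.4) + (2.6)·(2.6) + (-3.4)·(-3.4) + (0.6)·(0.6) + (2.6)·(2.6)) / 4 = 31.2/4 = 7.8
  Sample standard deviations s_i = √(s[i,i]):
  s(U) = √(4.8) = 2.1909
  s(V) = √(7.8) = 2.7928

Step 3 — r_{ij} = s_{ij} / (s_i · s_j):
  r[U,U] = 1 (diagonal).
  r[U,V] = -3.2 / (2.1909 · 2.7928) = -3.2 / 6.1188 = -0.523
  r[V,V] = 1 (diagonal).

R is symmetric with unit diagonal. Assembling:

R = [[1, -0.523],
 [-0.523, 1]]


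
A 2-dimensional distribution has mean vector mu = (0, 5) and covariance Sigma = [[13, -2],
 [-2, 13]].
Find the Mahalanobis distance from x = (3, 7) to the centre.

Step 1 — centre the observation: (x - mu) = (3, 2).

Step 2 — invert Sigma. det(Sigma) = 13·13 - (-2)² = 165.
  Sigma^{-1} = (1/det) · [[d, -b], [-b, a]] = [[0.0788, 0.0121],
 [0.0121, 0.0788]].

Step 3 — form the quadratic (x - mu)^T · Sigma^{-1} · (x - mu):
  Sigma^{-1} · (x - mu) = (0.2606, 0.1939).
  (x - mu)^T · [Sigma^{-1} · (x - mu)] = (3)·(0.2606) + (2)·(0.1939) = 1.1697.

Step 4 — take square root: d = √(1.1697) ≈ 1.0815.

d(x, mu) = √(1.1697) ≈ 1.0815


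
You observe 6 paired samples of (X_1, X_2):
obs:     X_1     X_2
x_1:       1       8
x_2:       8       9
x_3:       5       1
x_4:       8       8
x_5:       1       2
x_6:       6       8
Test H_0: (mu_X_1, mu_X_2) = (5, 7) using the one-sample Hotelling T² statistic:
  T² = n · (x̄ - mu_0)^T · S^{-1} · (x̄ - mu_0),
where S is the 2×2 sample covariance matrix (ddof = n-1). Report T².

Step 1 — sample mean vector:
  mean(X_1) = (1 + 8 + 5 + 8 + 1 + 6) / 6 = 29/6 = 4.8333
  mean(X_2) = (8 + 9 + 1 + 8 + 2 + 8) / 6 = 36/6 = 6
  x̄ = (4.8333, 6),  deviation x̄ - mu_0 = (4.8333, 6) - (5, 7) = (-0.1667, -1).

Step 2 — sample covariance matrix, S[i,j] = (1/(n-1)) · Σ_k (x_{k,i} - mean_i) · (x_{k,j} - mean_j), divisor n-1 = 5:
  S[X_1,X_1] = ((-3.8333)·(-3.8333) + (3.1667)·(3.1667) + (0.1667)·(0.1667) + (3.1667)·(3.1667) + (-3.8333)·(-3.8333) + (1.1667)·(1.1667)) / 5 = 50.8333/5 = 10.1667
  S[X_1,X_2] = ((-3.8333)·(2) + (3.1667)·(3) + (0.1667)·(-5) + (3.1667)·(2) + (-3.8333)·(-4) + (1.1667)·(2)) / 5 = 25/5 = 5
  S[X_2,X_2] = ((2)·(2) + (3)·(3) + (-5)·(-5) + (2)·(2) + (-4)·(-4) + (2)·(2)) / 5 = 62/5 = 12.4
  S = [[10.1667, 5],
 [5, 12.4]].

Step 3 — invert S. det(S) = 10.1667·12.4 - (5)² = 101.0667.
  S^{-1} = (1/det) · [[d, -b], [-b, a]] = [[0.1227, -0.0495],
 [-0.0495, 0.1006]].

Step 4 — quadratic form (x̄ - mu_0)^T · S^{-1} · (x̄ - mu_0):
  S^{-1} · (x̄ - mu_0) = (0.029, -0.0923),
  (x̄ - mu_0)^T · [...] = (-0.1667)·(0.029) + (-1)·(-0.0923) = 0.0875.

Step 5 — scale by n: T² = 6 · 0.0875 = 0.5251.

T² ≈ 0.5251


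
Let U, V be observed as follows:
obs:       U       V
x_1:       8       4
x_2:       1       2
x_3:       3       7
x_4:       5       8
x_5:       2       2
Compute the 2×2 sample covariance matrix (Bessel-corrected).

Step 1 — column means:
  mean(U) = (8 + 1 + 3 + 5 + 2) / 5 = 19/5 = 3.8
  mean(V) = (4 + 2 + 7 + 8 + 2) / 5 = 23/5 = 4.6

Step 2 — sample covariance S[i,j] = (1/(n-1)) · Σ_k (x_{k,i} - mean_i) · (x_{k,j} - mean_j), with n-1 = 4.
  S[U,U] = ((4.2)·(4.2) + (-2.8)·(-2.8) + (-0.8)·(-0.8) + (1.2)·(1.2) + (-1.8)·(-1.8)) / 4 = 30.8/4 = 7.7
  S[U,V] = ((4.2)·(-0.6) + (-2.8)·(-2.6) + (-0.8)·(2.4) + (1.2)·(3.4) + (-1.8)·(-2.6)) / 4 = 11.6/4 = 2.9
  S[V,V] = ((-0.6)·(-0.6) + (-2.6)·(-2.6) + (2.4)·(2.4) + (3.4)·(3.4) + (-2.6)·(-2.6)) / 4 = 31.2/4 = 7.8

S is symmetric (S[j,i] = S[i,j]). Assembling:

S = [[7.7, 2.9],
 [2.9, 7.8]]


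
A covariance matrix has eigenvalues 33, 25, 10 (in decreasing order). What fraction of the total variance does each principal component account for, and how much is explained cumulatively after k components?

Step 1 — total variance = trace(Sigma) = Σ λ_i = 33 + 25 + 10 = 68.

Step 2 — fraction explained by component i = λ_i / Σ λ:
  PC1: 33/68 = 0.4853
  PC2: 25/68 = 0.3676
  PC3: 10/68 = 0.1471

Step 3 — cumulative fraction after k components = (λ_1 + ... + λ_k) / Σ λ:
  k = 1: 33/68 = 0.4853
  k = 2: (33 + 25)/68 = 58/68 = 0.8529
  k = 3: (33 + 25 + 10)/68 = 68/68 = 1

Summary (fraction, with percent):

explained: PC1 0.4853 (48.53%), PC2 0.3676 (36.76%), PC3 0.1471 (14.71%);  cumulative: 0.4853, 0.8529, 1


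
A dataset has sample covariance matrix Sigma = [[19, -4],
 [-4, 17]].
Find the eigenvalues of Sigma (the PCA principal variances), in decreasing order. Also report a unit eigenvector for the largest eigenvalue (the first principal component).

Step 1 — characteristic polynomial of 2×2 Sigma:
  det(Sigma - λI) = λ² - trace · λ + det = 0.
  trace = 19 + 17 = 36, det = 19·17 - (-4)² = 307.
Step 2 — discriminant:
  Δ = trace² - 4·det = 1296 - 1228 = 68.
Step 3 — eigenvalues:
  λ = (trace ± √Δ)/2 = (36 ± 8.2462)/2,
  λ_1 = 22.1231,  λ_2 = 13.8769.

Step 4 — unit eigenvector for λ_1: solve (Sigma - λ_1 I)v = 0. First row:
  (19 - 22.1231)·v_x + (-4)·v_y = 0, i.e. (-3.1231)·v_x + (-4)·v_y = 0,
  so v ∝ (b, λ_1 - a) = (-4, 3.1231); multiply by -1 so the first entry is positive: u = (4, -3.1231).
  ||u|| = √((4)² + (-3.1231)²) = √(25.7538) ≈ 5.0748,
  v_1 = u/||u|| ≈ (0.7882, -0.6154) (||v_1|| = 1).

λ_1 = 22.1231,  λ_2 = 13.8769;  v_1 ≈ (0.7882, -0.6154)


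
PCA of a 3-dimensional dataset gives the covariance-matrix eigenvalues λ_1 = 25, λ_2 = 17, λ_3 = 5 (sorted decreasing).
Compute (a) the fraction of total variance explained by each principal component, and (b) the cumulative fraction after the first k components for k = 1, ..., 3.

Step 1 — total variance = trace(Sigma) = Σ λ_i = 25 + 17 + 5 = 47.

Step 2 — fraction explained by component i = λ_i / Σ λ:
  PC1: 25/47 = 0.5319
  PC2: 17/47 = 0.3617
  PC3: 5/47 = 0.1064

Step 3 — cumulative fraction after k components = (λ_1 + ... + λ_k) / Σ λ:
  k = 1: 25/47 = 0.5319
  k = 2: (25 + 17)/47 = 42/47 = 0.8936
  k = 3: (25 + 17 + 5)/47 = 47/47 = 1

Summary (fraction, with percent):

explained: PC1 0.5319 (53.19%), PC2 0.3617 (36.17%), PC3 0.1064 (10.64%);  cumulative: 0.5319, 0.8936, 1


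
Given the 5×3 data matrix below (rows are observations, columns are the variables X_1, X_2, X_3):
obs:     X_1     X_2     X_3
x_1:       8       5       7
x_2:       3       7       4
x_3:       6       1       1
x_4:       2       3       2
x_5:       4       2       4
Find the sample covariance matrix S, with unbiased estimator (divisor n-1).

Step 1 — column means:
  mean(X_1) = (8 + 3 + 6 + 2 + 4) / 5 = 23/5 = 4.6
  mean(X_2) = (5 + 7 + 1 + 3 + 2) / 5 = 18/5 = 3.6
  mean(X_3) = (7 + 4 + 1 + 2 + 4) / 5 = 18/5 = 3.6

Step 2 — sample covariance S[i,j] = (1/(n-1)) · Σ_k (x_{k,i} - mean_i) · (x_{k,j} - mean_j), with n-1 = 4.
  S[X_1,X_1] = ((3.4)·(3.4) + (-1.6)·(-1.6) + (1.4)·(1.4) + (-2.6)·(-2.6) + (-0.6)·(-0.6)) / 4 = 23.2/4 = 5.8
  S[X_1,X_2] = ((3.4)·(1.4) + (-1.6)·(3.4) + (1.4)·(-2.6) + (-2.6)·(-0.6) + (-0.6)·(-1.6)) / 4 = -1.8/4 = -0.45
  S[X_1,X_3] = ((3.4)·(3.4) + (-1.6)·(0.4) + (1.4)·(-2.6) + (-2.6)·(-1.6) + (-0.6)·(0.4)) / 4 = 11.2/4 = 2.8
  S[X_2,X_2] = ((1.4)·(1.4) + (3.4)·(3.4) + (-2.6)·(-2.6) + (-0.6)·(-0.6) + (-1.6)·(-1.6)) / 4 = 23.2/4 = 5.8
  S[X_2,X_3] = ((1.4)·(3.4) + (3.4)·(0.4) + (-2.6)·(-2.6) + (-0.6)·(-1.6) + (-1.6)·(0.4)) / 4 = 13.2/4 = 3.3
  S[X_3,X_3] = ((3.4)·(3.4) + (0.4)·(0.4) + (-2.6)·(-2.6) + (-1.6)·(-1.6) + (0.4)·(0.4)) / 4 = 21.2/4 = 5.3

S is symmetric (S[j,i] = S[i,j]). Assembling:

S = [[5.8, -0.45, 2.8],
 [-0.45, 5.8, 3.3],
 [2.8, 3.3, 5.3]]


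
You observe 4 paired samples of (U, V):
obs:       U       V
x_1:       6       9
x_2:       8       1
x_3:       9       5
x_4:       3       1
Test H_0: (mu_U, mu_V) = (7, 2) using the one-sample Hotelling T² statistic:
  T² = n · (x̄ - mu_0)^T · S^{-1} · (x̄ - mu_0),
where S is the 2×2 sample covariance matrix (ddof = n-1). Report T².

Step 1 — sample mean vector:
  mean(U) = (6 + 8 + 9 + 3) / 4 = 26/4 = 6.5
  mean(V) = (9 + 1 + 5 + 1) / 4 = 16/4 = 4
  x̄ = (6.5, 4),  deviation x̄ - mu_0 = (6.5, 4) - (7, 2) = (-0.5, 2).

Step 2 — sample covariance matrix, S[i,j] = (1/(n-1)) · Σ_k (x_{k,i} - mean_i) · (x_{k,j} - mean_j), divisor n-1 = 3:
  S[U,U] = ((-0.5)·(-0.5) + (1.5)·(1.5) + (2.5)·(2.5) + (-3.5)·(-3.5)) / 3 = 21/3 = 7
  S[U,V] = ((-0.5)·(5) + (1.5)·(-3) + (2.5)·(1) + (-3.5)·(-3)) / 3 = 6/3 = 2
  S[V,V] = ((5)·(5) + (-3)·(-3) + (1)·(1) + (-3)·(-3)) / 3 = 44/3 = 14.6667
  S = [[7, 2],
 [2, 14.6667]].

Step 3 — invert S. det(S) = 7·14.6667 - (2)² = 98.6667.
  S^{-1} = (1/det) · [[d, -b], [-b, a]] = [[0.1486, -0.0203],
 [-0.0203, 0.0709]].

Step 4 — quadratic form (x̄ - mu_0)^T · S^{-1} · (x̄ - mu_0):
  S^{-1} · (x̄ - mu_0) = (-0.1149, 0.152),
  (x̄ - mu_0)^T · [...] = (-0.5)·(-0.1149) + (2)·(0.152) = 0.3615.

Step 5 — scale by n: T² = 4 · 0.3615 = 1.4459.

T² ≈ 1.4459


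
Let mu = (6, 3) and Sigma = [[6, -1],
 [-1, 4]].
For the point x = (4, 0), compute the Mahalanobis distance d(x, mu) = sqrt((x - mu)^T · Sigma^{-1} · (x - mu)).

Step 1 — centre the observation: (x - mu) = (-2, -3).

Step 2 — invert Sigma. det(Sigma) = 6·4 - (-1)² = 23.
  Sigma^{-1} = (1/det) · [[d, -b], [-b, a]] = [[0.1739, 0.0435],
 [0.0435, 0.2609]].

Step 3 — form the quadratic (x - mu)^T · Sigma^{-1} · (x - mu):
  Sigma^{-1} · (x - mu) = (-0.4783, -0.8696).
  (x - mu)^T · [Sigma^{-1} · (x - mu)] = (-2)·(-0.4783) + (-3)·(-0.8696) = 3.5652.

Step 4 — take square root: d = √(3.5652) ≈ 1.8882.

d(x, mu) = √(3.5652) ≈ 1.8882


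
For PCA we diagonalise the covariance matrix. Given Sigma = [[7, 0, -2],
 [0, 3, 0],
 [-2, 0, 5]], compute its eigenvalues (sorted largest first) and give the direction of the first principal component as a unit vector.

Step 1 — characteristic polynomial p(λ) = det(λI - Sigma) = λ³ - tr·λ² + c_1·λ - det, where tr = trace, c_1 = sum of the principal 2×2 minors, det = det(Sigma):
  tr = 7 + 3 + 5 = 15,
  c_1 = (7·3 - (0)²) + (7·5 - (-2)²) + (3·5 - (0)²) = 21 + 31 + 15 = 67,
  det = 7·(3·5 - (0)²) - (0)·((0)·5 - (0)·(-2)) + (-2)·((0)·(0) - 3·(-2)) = 7·(15) - (0)·(0) + (-2)·(6) = 93.
  So p(λ) = λ³ - 15λ² + 67λ - 93.
Step 2 — look for an integer root (rational root theorem: any rational root is an integer divisor of 93). Testing λ = 3:
  p(3) = 27 - 135 + 201 - 93 = 0  ✓
  Dividing out (λ - 3): p(λ) = (λ - 3)(λ² - 12λ + 31).
Step 3 — remaining eigenvalues from the quadratic λ² - 12λ + 31 = 0:
  Δ = 12² - 4·31 = 144 - 124 = 20,  λ = (12 ± √20)/2 = (12 ± 4.4721)/2 ≈ 8.2361 or 3.7639.
  Sorted: λ_1 = 8.2361,  λ_2 = 3.7639,  λ_3 = 3  (check: sum = 15 = tr ✓).

Step 4 — unit eigenvector for λ_1 ≈ 8.2361: v spans the null space of (Sigma - λ_1 I), whose rows are
  r_1 = (-1.2361, 0, -2),  r_2 = (0, -5.2361, 0),  r_3 = (-2, 0, -3.2361).
  v is orthogonal to every row, so take v ∝ r_1 × r_2 = ((0)·(0) - (-2)·(-5.2361), (-2)·(0) - (-1.2361)·(0), (-1.2361)·(-5.2361) - (0)·(0)) ≈ (-10.4721, 0, 6.4721).
  Rescale (multiply by -1 so the first nonzero entry is positive): u = (10.4721, 0, -6.4721).
  ||u|| = √((10.4721)² + (0)² + (-6.4721)²) = √(151.5542) ≈ 12.3107,  v_1 = u/||u|| ≈ (0.8507, 0, -0.5257) (||v_1|| = 1).

λ_1 = 8.2361,  λ_2 = 3.7639,  λ_3 = 3;  v_1 ≈ (0.8507, 0, -0.5257)


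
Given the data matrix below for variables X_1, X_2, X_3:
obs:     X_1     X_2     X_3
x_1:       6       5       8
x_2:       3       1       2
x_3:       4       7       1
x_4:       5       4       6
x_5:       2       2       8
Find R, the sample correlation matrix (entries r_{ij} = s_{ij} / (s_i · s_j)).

Step 1 — column means:
  mean(X_1) = (6 + 3 + 4 + 5 + 2) / 5 = 20/5 = 4
  mean(X_2) = (5 + 1 + 7 + 4 + 2) / 5 = 19/5 = 3.8
  mean(X_3) = (8 + 2 + 1 + 6 + 8) / 5 = 25/5 = 5

Step 2 — sample variances and covariances s[i,j] = (1/(n-1)) · Σ_k (x_{k,i} - mean_i) · (x_{k,j} - mean_j), with n-1 = 4:
  s[X_1,X_1] = ((2)·(2) + (-1)·(-1) + (0)·(0) + (1)·(1) + (-2)·(-2)) / 4 = 10/4 = 2.5
  s[X_1,X_2] = ((2)·(1.2) + (-1)·(-2.8) + (0)·(3.2) + (1)·(0.2) + (-2)·(-1.8)) / 4 = 9/4 = 2.25
  s[X_1,X_3] = ((2)·(3) + (-1)·(-3) + (0)·(-4) + (1)·(1) + (-2)·(3)) / 4 = 4/4 = 1
  s[X_2,X_2] = ((1.2)·(1.2) + (-2.8)·(-2.8) + (3.2)·(3.2) + (0.2)·(0.2) + (-1.8)·(-1.8)) / 4 = 22.8/4 = 5.7
  s[X_2,X_3] = ((1.2)·(3) + (-2.8)·(-3) + (3.2)·(-4) + (0.2)·(1) + (-1.8)·(3)) / 4 = -6/4 = -1.5
  s[X_3,X_3] = ((3)·(3) + (-3)·(-3) + (-4)·(-4) + (1)·(1) + (3)·(3)) / 4 = 44/4 = 11
  Sample standard deviations s_i = √(s[i,i]):
  s(X_1) = √(2.5) = 1.5811
  s(X_2) = √(5.7) = 2.3875
  s(X_3) = √(11) = 3.3166

Step 3 — r_{ij} = s_{ij} / (s_i · s_j):
  r[X_1,X_1] = 1 (diagonal).
  r[X_1,X_2] = 2.25 / (1.5811 · 2.3875) = 2.25 / 3.7749 = 0.596
  r[X_1,X_3] = 1 / (1.5811 · 3.3166) = 1 / 5.244 = 0.1907
  r[X_2,X_2] = 1 (diagonal).
  r[X_2,X_3] = -1.5 / (2.3875 · 3.3166) = -1.5 / 7.9183 = -0.1894
  r[X_3,X_3] = 1 (diagonal).

R is symmetric with unit diagonal. Assembling:

R = [[1, 0.596, 0.1907],
 [0.596, 1, -0.1894],
 [0.1907, -0.1894, 1]]


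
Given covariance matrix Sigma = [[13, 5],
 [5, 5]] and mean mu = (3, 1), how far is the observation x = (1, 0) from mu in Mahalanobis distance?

Step 1 — centre the observation: (x - mu) = (-2, -1).

Step 2 — invert Sigma. det(Sigma) = 13·5 - (5)² = 40.
  Sigma^{-1} = (1/det) · [[d, -b], [-b, a]] = [[0.125, -0.125],
 [-0.125, 0.325]].

Step 3 — form the quadratic (x - mu)^T · Sigma^{-1} · (x - mu):
  Sigma^{-1} · (x - mu) = (-0.125, -0.075).
  (x - mu)^T · [Sigma^{-1} · (x - mu)] = (-2)·(-0.125) + (-1)·(-0.075) = 0.325.

Step 4 — take square root: d = √(0.325) ≈ 0.5701.

d(x, mu) = √(0.325) ≈ 0.5701


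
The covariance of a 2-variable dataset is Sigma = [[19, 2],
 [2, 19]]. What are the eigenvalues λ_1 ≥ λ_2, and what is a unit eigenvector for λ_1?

Step 1 — characteristic polynomial of 2×2 Sigma:
  det(Sigma - λI) = λ² - trace · λ + det = 0.
  trace = 19 + 19 = 38, det = 19·19 - (2)² = 357.
Step 2 — discriminant:
  Δ = trace² - 4·det = 1444 - 1428 = 16.
Step 3 — eigenvalues:
  λ = (trace ± √Δ)/2 = (38 ± 4)/2,
  λ_1 = 21,  λ_2 = 17.

Step 4 — unit eigenvector for λ_1: solve (Sigma - λ_1 I)v = 0. First row:
  (19 - 21)·v_x + (2)·v_y = 0, i.e. (-2)·v_x + (2)·v_y = 0,
  so v ∝ (b, λ_1 - a) = (2, 2) = u.
  ||u|| = √((2)² + (2)²) = √(8) ≈ 2.8284,
  v_1 = u/||u|| ≈ (0.7071, 0.7071) (||v_1|| = 1).

λ_1 = 21,  λ_2 = 17;  v_1 ≈ (0.7071, 0.7071)


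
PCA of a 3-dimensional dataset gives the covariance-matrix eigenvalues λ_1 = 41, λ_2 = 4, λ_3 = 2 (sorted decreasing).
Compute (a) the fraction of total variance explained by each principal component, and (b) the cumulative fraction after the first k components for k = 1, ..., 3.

Step 1 — total variance = trace(Sigma) = Σ λ_i = 41 + 4 + 2 = 47.

Step 2 — fraction explained by component i = λ_i / Σ λ:
  PC1: 41/47 = 0.8723
  PC2: 4/47 = 0.0851
  PC3: 2/47 = 0.0426

Step 3 — cumulative fraction after k components = (λ_1 + ... + λ_k) / Σ λ:
  k = 1: 41/47 = 0.8723
  k = 2: (41 + 4)/47 = 45/47 = 0.9574
  k = 3: (41 + 4 + 2)/47 = 47/47 = 1

Summary (fraction, with percent):

explained: PC1 0.8723 (87.23%), PC2 0.0851 (8.51%), PC3 0.0426 (4.26%);  cumulative: 0.8723, 0.9574, 1


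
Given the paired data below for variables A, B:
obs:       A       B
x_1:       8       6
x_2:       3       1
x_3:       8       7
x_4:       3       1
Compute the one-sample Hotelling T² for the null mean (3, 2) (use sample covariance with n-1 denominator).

Step 1 — sample mean vector:
  mean(A) = (8 + 3 + 8 + 3) / 4 = 22/4 = 5.5
  mean(B) = (6 + 1 + 7 + 1) / 4 = 15/4 = 3.75
  x̄ = (5.5, 3.75),  deviation x̄ - mu_0 = (5.5, 3.75) - (3, 2) = (2.5, 1.75).

Step 2 — sample covariance matrix, S[i,j] = (1/(n-1)) · Σ_k (x_{k,i} - mean_i) · (x_{k,j} - mean_j), divisor n-1 = 3:
  S[A,A] = ((2.5)·(2.5) + (-2.5)·(-2.5) + (2.5)·(2.5) + (-2.5)·(-2.5)) / 3 = 25/3 = 8.3333
  S[A,B] = ((2.5)·(2.25) + (-2.5)·(-2.75) + (2.5)·(3.25) + (-2.5)·(-2.75)) / 3 = 27.5/3 = 9.1667
  S[B,B] = ((2.25)·(2.25) + (-2.75)·(-2.75) + (3.25)·(3.25) + (-2.75)·(-2.75)) / 3 = 30.75/3 = 10.25
  S = [[8.3333, 9.1667],
 [9.1667, 10.25]].

Step 3 — invert S. det(S) = 8.3333·10.25 - (9.1667)² = 1.3889.
  S^{-1} = (1/det) · [[d, -b], [-b, a]] = [[7.38, -6.6],
 [-6.6, 6]].

Step 4 — quadratic form (x̄ - mu_0)^T · S^{-1} · (x̄ - mu_0):
  S^{-1} · (x̄ - mu_0) = (6.9, -6),
  (x̄ - mu_0)^T · [...] = (2.5)·(6.9) + (1.75)·(-6) = 6.75.

Step 5 — scale by n: T² = 4 · 6.75 = 27.

T² ≈ 27


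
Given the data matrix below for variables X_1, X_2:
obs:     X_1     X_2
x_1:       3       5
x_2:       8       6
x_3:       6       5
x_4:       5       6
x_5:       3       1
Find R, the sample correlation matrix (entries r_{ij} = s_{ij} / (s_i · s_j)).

Step 1 — column means:
  mean(X_1) = (3 + 8 + 6 + 5 + 3) / 5 = 25/5 = 5
  mean(X_2) = (5 + 6 + 5 + 6 + 1) / 5 = 23/5 = 4.6

Step 2 — sample variances and covariances s[i,j] = (1/(n-1)) · Σ_k (x_{k,i} - mean_i) · (x_{k,j} - mean_j), with n-1 = 4:
  s[X_1,X_1] = ((-2)·(-2) + (3)·(3) + (1)·(1) + (0)·(0) + (-2)·(-2)) / 4 = 18/4 = 4.5
  s[X_1,X_2] = ((-2)·(0.4) + (3)·(1.4) + (1)·(0.4) + (0)·(1.4) + (-2)·(-3.6)) / 4 = 11/4 = 2.75
  s[X_2,X_2] = ((0.4)·(0.4) + (1.4)·(1.4) + (0.4)·(0.4) + (1.4)·(1.4) + (-3.6)·(-3.6)) / 4 = 17.2/4 = 4.3
  Sample standard deviations s_i = √(s[i,i]):
  s(X_1) = √(4.5) = 2.1213
  s(X_2) = √(4.3) = 2.0736

Step 3 — r_{ij} = s_{ij} / (s_i · s_j):
  r[X_1,X_1] = 1 (diagonal).
  r[X_1,X_2] = 2.75 / (2.1213 · 2.0736) = 2.75 / 4.3989 = 0.6252
  r[X_2,X_2] = 1 (diagonal).

R is symmetric with unit diagonal. Assembling:

R = [[1, 0.6252],
 [0.6252, 1]]


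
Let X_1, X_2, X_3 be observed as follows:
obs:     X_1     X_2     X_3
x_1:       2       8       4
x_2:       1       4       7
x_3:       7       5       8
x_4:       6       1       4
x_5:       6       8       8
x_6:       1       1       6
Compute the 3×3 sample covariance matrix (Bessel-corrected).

Step 1 — column means:
  mean(X_1) = (2 + 1 + 7 + 6 + 6 + 1) / 6 = 23/6 = 3.8333
  mean(X_2) = (8 + 4 + 5 + 1 + 8 + 1) / 6 = 27/6 = 4.5
  mean(X_3) = (4 + 7 + 8 + 4 + 8 + 6) / 6 = 37/6 = 6.1667

Step 2 — sample covariance S[i,j] = (1/(n-1)) · Σ_k (x_{k,i} - mean_i) · (x_{k,j} - mean_j), with n-1 = 5.
  S[X_1,X_1] = ((-1.8333)·(-1.8333) + (-2.8333)·(-2.8333) + (3.1667)·(3.1667) + (2.1667)·(2.1667) + (2.1667)·(2.1667) + (-2.8333)·(-2.8333)) / 5 = 38.8333/5 = 7.7667
  S[X_1,X_2] = ((-1.8333)·(3.5) + (-2.8333)·(-0.5) + (3.1667)·(0.5) + (2.1667)·(-3.5) + (2.1667)·(3.5) + (-2.8333)·(-3.5)) / 5 = 6.5/5 = 1.3
  S[X_1,X_3] = ((-1.8333)·(-2.1667) + (-2.8333)·(0.8333) + (3.1667)·(1.8333) + (2.1667)·(-2.1667) + (2.1667)·(1.8333) + (-2.8333)·(-0.1667)) / 5 = 7.1667/5 = 1.4333
  S[X_2,X_2] = ((3.5)·(3.5) + (-0.5)·(-0.5) + (0.5)·(0.5) + (-3.5)·(-3.5) + (3.5)·(3.5) + (-3.5)·(-3.5)) / 5 = 49.5/5 = 9.9
  S[X_2,X_3] = ((3.5)·(-2.1667) + (-0.5)·(0.8333) + (0.5)·(1.8333) + (-3.5)·(-2.1667) + (3.5)·(1.8333) + (-3.5)·(-0.1667)) / 5 = 7.5/5 = 1.5
  S[X_3,X_3] = ((-2.1667)·(-2.1667) + (0.8333)·(0.8333) + (1.8333)·(1.8333) + (-2.1667)·(-2.1667) + (1.8333)·(1.8333) + (-0.1667)·(-0.1667)) / 5 = 16.8333/5 = 3.3667

S is symmetric (S[j,i] = S[i,j]). Assembling:

S = [[7.7667, 1.3, 1.4333],
 [1.3, 9.9, 1.5],
 [1.4333, 1.5, 3.3667]]


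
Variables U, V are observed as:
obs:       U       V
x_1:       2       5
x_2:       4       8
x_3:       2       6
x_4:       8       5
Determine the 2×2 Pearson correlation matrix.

Step 1 — column means:
  mean(U) = (2 + 4 + 2 + 8) / 4 = 16/4 = 4
  mean(V) = (5 + 8 + 6 + 5) / 4 = 24/4 = 6

Step 2 — sample variances and covariances s[i,j] = (1/(n-1)) · Σ_k (x_{k,i} - mean_i) · (x_{k,j} - mean_j), with n-1 = 3:
  s[U,U] = ((-2)·(-2) + (0)·(0) + (-2)·(-2) + (4)·(4)) / 3 = 24/3 = 8
  s[U,V] = ((-2)·(-1) + (0)·(2) + (-2)·(0) + (4)·(-1)) / 3 = -2/3 = -0.6667
  s[V,V] = ((-1)·(-1) + (2)·(2) + (0)·(0) + (-1)·(-1)) / 3 = 6/3 = 2
  Sample standard deviations s_i = √(s[i,i]):
  s(U) = √(8) = 2.8284
  s(V) = √(2) = 1.4142

Step 3 — r_{ij} = s_{ij} / (s_i · s_j):
  r[U,U] = 1 (diagonal).
  r[U,V] = -0.6667 / (2.8284 · 1.4142) = -0.6667 / 4 = -0.1667
  r[V,V] = 1 (diagonal).

R is symmetric with unit diagonal. Assembling:

R = [[1, -0.1667],
 [-0.1667, 1]]


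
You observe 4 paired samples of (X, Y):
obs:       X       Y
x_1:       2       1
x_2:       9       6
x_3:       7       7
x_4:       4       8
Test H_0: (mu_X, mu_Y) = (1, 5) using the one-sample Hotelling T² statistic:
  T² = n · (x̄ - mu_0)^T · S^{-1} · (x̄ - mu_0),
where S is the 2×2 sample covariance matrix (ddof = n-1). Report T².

Step 1 — sample mean vector:
  mean(X) = (2 + 9 + 7 + 4) / 4 = 22/4 = 5.5
  mean(Y) = (1 + 6 + 7 + 8) / 4 = 22/4 = 5.5
  x̄ = (5.5, 5.5),  deviation x̄ - mu_0 = (5.5, 5.5) - (1, 5) = (4.5, 0.5).

Step 2 — sample covariance matrix, S[i,j] = (1/(n-1)) · Σ_k (x_{k,i} - mean_i) · (x_{k,j} - mean_j), divisor n-1 = 3:
  S[X,X] = ((-3.5)·(-3.5) + (3.5)·(3.5) + (1.5)·(1.5) + (-1.5)·(-1.5)) / 3 = 29/3 = 9.6667
  S[X,Y] = ((-3.5)·(-4.5) + (3.5)·(0.5) + (1.5)·(1.5) + (-1.5)·(2.5)) / 3 = 16/3 = 5.3333
  S[Y,Y] = ((-4.5)·(-4.5) + (0.5)·(0.5) + (1.5)·(1.5) + (2.5)·(2.5)) / 3 = 29/3 = 9.6667
  S = [[9.6667, 5.3333],
 [5.3333, 9.6667]].

Step 3 — invert S. det(S) = 9.6667·9.6667 - (5.3333)² = 65.
  S^{-1} = (1/det) · [[d, -b], [-b, a]] = [[0.1487, -0.0821],
 [-0.0821, 0.1487]].

Step 4 — quadratic form (x̄ - mu_0)^T · S^{-1} · (x̄ - mu_0):
  S^{-1} · (x̄ - mu_0) = (0.6282, -0.2949),
  (x̄ - mu_0)^T · [...] = (4.5)·(0.6282) + (0.5)·(-0.2949) = 2.6795.

Step 5 — scale by n: T² = 4 · 2.6795 = 10.7179.

T² ≈ 10.7179


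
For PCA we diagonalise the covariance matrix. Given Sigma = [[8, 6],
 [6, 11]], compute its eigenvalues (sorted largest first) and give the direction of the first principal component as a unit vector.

Step 1 — characteristic polynomial of 2×2 Sigma:
  det(Sigma - λI) = λ² - trace · λ + det = 0.
  trace = 8 + 11 = 19, det = 8·11 - (6)² = 52.
Step 2 — discriminant:
  Δ = trace² - 4·det = 361 - 208 = 153.
Step 3 — eigenvalues:
  λ = (trace ± √Δ)/2 = (19 ± 12.3693)/2,
  λ_1 = 15.6847,  λ_2 = 3.3153.

Step 4 — unit eigenvector for λ_1: solve (Sigma - λ_1 I)v = 0. First row:
  (8 - 15.6847)·v_x + (6)·v_y = 0, i.e. (-7.6847)·v_x + (6)·v_y = 0,
  so v ∝ (b, λ_1 - a) = (6, 7.6847) = u.
  ||u|| = √((6)² + (7.6847)²) = √(95.054) ≈ 9.7496,
  v_1 = u/||u|| ≈ (0.6154, 0.7882) (||v_1|| = 1).

λ_1 = 15.6847,  λ_2 = 3.3153;  v_1 ≈ (0.6154, 0.7882)


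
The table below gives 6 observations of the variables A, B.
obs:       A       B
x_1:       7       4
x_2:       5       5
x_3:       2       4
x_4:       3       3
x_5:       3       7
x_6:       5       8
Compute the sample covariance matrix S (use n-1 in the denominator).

Step 1 — column means:
  mean(A) = (7 + 5 + 2 + 3 + 3 + 5) / 6 = 25/6 = 4.1667
  mean(B) = (4 + 5 + 4 + 3 + 7 + 8) / 6 = 31/6 = 5.1667

Step 2 — sample covariance S[i,j] = (1/(n-1)) · Σ_k (x_{k,i} - mean_i) · (x_{k,j} - mean_j), with n-1 = 5.
  S[A,A] = ((2.8333)·(2.8333) + (0.8333)·(0.8333) + (-2.1667)·(-2.1667) + (-1.1667)·(-1.1667) + (-1.1667)·(-1.1667) + (0.8333)·(0.8333)) / 5 = 16.8333/5 = 3.3667
  S[A,B] = ((2.8333)·(-1.1667) + (0.8333)·(-0.1667) + (-2.1667)·(-1.1667) + (-1.1667)·(-2.1667) + (-1.1667)·(1.8333) + (0.8333)·(2.8333)) / 5 = 1.8333/5 = 0.3667
  S[B,B] = ((-1.1667)·(-1.1667) + (-0.1667)·(-0.1667) + (-1.1667)·(-1.1667) + (-2.1667)·(-2.1667) + (1.8333)·(1.8333) + (2.8333)·(2.8333)) / 5 = 18.8333/5 = 3.7667

S is symmetric (S[j,i] = S[i,j]). Assembling:

S = [[3.3667, 0.3667],
 [0.3667, 3.7667]]


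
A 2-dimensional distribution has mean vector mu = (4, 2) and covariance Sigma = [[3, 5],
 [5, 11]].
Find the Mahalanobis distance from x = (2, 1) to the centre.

Step 1 — centre the observation: (x - mu) = (-2, -1).

Step 2 — invert Sigma. det(Sigma) = 3·11 - (5)² = 8.
  Sigma^{-1} = (1/det) · [[d, -b], [-b, a]] = [[1.375, -0.625],
 [-0.625, 0.375]].

Step 3 — form the quadratic (x - mu)^T · Sigma^{-1} · (x - mu):
  Sigma^{-1} · (x - mu) = (-2.125, 0.875).
  (x - mu)^T · [Sigma^{-1} · (x - mu)] = (-2)·(-2.125) + (-1)·(0.875) = 3.375.

Step 4 — take square root: d = √(3.375) ≈ 1.8371.

d(x, mu) = √(3.375) ≈ 1.8371
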